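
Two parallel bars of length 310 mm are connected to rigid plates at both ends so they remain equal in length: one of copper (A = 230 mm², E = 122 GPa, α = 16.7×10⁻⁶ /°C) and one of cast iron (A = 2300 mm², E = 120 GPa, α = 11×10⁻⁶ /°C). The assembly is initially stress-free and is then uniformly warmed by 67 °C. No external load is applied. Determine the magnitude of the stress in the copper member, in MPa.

σ ≈ 42.3 MPa (compressive)

Both members must finish at the same length. With the larger α, the copper tends to over-expand; the plates restrain it, putting the copper in compression and the cast iron in tension. With no external load the two internal forces are equal and opposite, magnitude P.
Compatibility of the two members (thermal + elastic change equal): (α₁ − α₂)ΔT = P·[1/(A₁E₁) + 1/(A₂E₂)].
|α₁ − α₂|·ΔT = 5.7×10⁻⁶ × 67 = 0.0003819.
1/(A₁E₁) + 1/(A₂E₂) = 1/(230×122×10³) + 1/(2300×120×10³) = 3.926×10⁻⁸ N⁻¹.
P = 0.0003819 / 3.926×10⁻⁸ = 9727 N = 9.727 kN.
σ_{copper} = P/A₁ = 9727/230 = 42.29 MPa, compressive.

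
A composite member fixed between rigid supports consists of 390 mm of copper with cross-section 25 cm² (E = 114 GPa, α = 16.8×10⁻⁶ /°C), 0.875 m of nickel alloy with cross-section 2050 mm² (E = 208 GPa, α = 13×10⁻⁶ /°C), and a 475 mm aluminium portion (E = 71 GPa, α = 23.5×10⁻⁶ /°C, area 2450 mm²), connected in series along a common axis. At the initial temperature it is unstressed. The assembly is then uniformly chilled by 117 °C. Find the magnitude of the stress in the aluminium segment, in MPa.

Free thermal contraction of the whole bar: Σ αᵢΔT Lᵢ = 16.8×10⁻⁶×117×390 + 13×10⁻⁶×117×875 + 23.5×10⁻⁶×117×475 = 3.403 mm.
Since the ends are fixed, an axial force P builds up, equal in every segment, with P · Σ Lᵢ/(AᵢEᵢ) = δ_free.
The series flexibility is Σ Lᵢ/(AᵢEᵢ) = 390/(2500×114×10³) + 875/(2050×208×10³) + 475/(2450×71×10³) = 6.151×10⁻⁶ mm/N.
Hence P = δ_free / Σ(L/AE) = 3.403/6.151×10⁻⁶ = 553.3 kN (tensile).
σ_{aluminium} = P / A = 553300 / 2450 = 225.8 MPa.

σ ≈ 226 MPa (tensile)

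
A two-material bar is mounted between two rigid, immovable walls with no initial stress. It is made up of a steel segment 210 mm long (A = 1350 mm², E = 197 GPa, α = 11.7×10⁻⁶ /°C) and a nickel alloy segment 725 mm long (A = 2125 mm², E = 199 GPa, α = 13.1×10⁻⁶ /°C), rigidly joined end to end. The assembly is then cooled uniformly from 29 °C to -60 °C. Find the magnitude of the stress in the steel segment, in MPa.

Free thermal contraction of the whole bar: Σ αᵢΔT Lᵢ = 11.7×10⁻⁶×89×210 + 13.1×10⁻⁶×89×725 = 1.064 mm.
The walls prevent any net length change, so an axial force P (same in every segment) develops. Compatibility: P · Σ Lᵢ/(AᵢEᵢ) = δ_free.
Σ Lᵢ/(AᵢEᵢ) = 210/(1350×197×10³) + 725/(2125×199×10³) = 2.504×10⁻⁶ mm/N.
Hence P = δ_free / Σ(L/AE) = 1.064/2.504×10⁻⁶ = 424.9 kN (tensile).
σ_{steel} = P / A = 424900 / 1350 = 314.7 MPa.

σ ≈ 315 MPa (tensile)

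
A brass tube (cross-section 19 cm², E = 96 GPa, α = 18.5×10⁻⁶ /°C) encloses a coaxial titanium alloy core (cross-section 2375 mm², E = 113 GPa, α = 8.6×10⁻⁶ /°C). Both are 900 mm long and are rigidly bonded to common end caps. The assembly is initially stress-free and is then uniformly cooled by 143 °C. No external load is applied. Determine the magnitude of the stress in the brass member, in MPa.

σ ≈ 80.9 MPa (tensile)

Both members must finish at the same length. With the larger α, the brass tends to over-contract; the plates restrain it, putting the brass in tension and the titanium alloy in compression. With no external load the two internal forces are equal and opposite, magnitude P.
Setting the final lengths equal and cancelling L: (α₁ − α₂)ΔT = P/(A₁E₁) + P/(A₂E₂).
|α₁ − α₂|·ΔT = 9.9×10⁻⁶ × 143 = 0.001416.
1/(A₁E₁) + 1/(A₂E₂) = 1/(1900×96×10³) + 1/(2375×113×10³) = 9.209×10⁻⁹ N⁻¹.
So P = 0.001416 / 9.209×10⁻⁹ = 153.7 kN.
σ_{brass} = P/A₁ = 153700/1900 = 80.91 MPa, tensile.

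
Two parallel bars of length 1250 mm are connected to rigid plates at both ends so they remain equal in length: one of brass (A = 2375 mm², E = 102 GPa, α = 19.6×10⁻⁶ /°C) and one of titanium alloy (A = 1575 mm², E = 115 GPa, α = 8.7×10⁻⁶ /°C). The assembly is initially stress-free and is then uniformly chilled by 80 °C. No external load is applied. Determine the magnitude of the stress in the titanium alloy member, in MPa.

Equilibrium of a rigid end plate with no external load gives equal and opposite internal forces ±P in the two members. Since α_{brass} > α_{titanium alloy}, cooling drives the brass into tension and the titanium alloy into compression.
Setting the final lengths equal and cancelling L: (α₁ − α₂)ΔT = P/(A₁E₁) + P/(A₂E₂).
|α₁ − α₂|·ΔT = 10.9×10⁻⁶ × 80 = 0.000872.
1/(A₁E₁) + 1/(A₂E₂) = 1/(2375×102×10³) + 1/(1575×115×10³) = 9.649×10⁻⁹ N⁻¹.
P = 0.000872 / 9.649×10⁻⁹ = 90370 N = 90.37 kN.
σ_{titanium alloy} = P/A₂ = 90370/1575 = 57.38 MPa, compressive.

σ ≈ 57.4 MPa (compressive)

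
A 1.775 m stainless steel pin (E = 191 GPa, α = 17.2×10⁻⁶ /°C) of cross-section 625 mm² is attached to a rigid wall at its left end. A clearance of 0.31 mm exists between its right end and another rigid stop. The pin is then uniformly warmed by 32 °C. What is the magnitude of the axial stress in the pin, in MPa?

If the wall were absent the pin would grow by αΔT L = 17.2×10⁻⁶ × 32 × 1775 = 0.977 mm.
This exceeds the 0.31 mm gap, so the wall pushes back. The portion of expansion that must be recovered elastically is δ_free − gap = 0.977 − 0.31 = 0.667 mm.
Compatibility: PL/(AE) = 0.667 mm, so σ = P/A = E × (0.667/1775) = 71.77 MPa.

σ ≈ 71.8 MPa (compressive)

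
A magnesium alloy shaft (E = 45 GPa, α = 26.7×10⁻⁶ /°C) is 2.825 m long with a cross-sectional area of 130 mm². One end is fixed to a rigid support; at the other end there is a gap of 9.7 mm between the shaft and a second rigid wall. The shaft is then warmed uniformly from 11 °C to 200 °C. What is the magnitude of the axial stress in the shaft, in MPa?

Unrestrained expansion: δ_free = αΔT L = 26.7×10⁻⁶ × 189 × 2825 = 14.26 mm.
The gap closes (δ_free > 9.7 mm) and the wall then resists a further 14.26 − 9.7 = 4.556 mm of expansion.
That suppressed elongation corresponds to σ = E·Δ/L = 45×10³ × 4.556/2825 = 72.57 MPa.

σ ≈ 72.6 MPa (compressive)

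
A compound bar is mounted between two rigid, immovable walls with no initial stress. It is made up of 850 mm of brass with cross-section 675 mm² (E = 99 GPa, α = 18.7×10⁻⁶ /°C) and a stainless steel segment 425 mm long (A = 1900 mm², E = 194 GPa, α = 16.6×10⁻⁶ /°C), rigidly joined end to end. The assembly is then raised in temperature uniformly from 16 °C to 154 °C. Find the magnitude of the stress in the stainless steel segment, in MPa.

σ ≈ 120 MPa (compressive)

With the walls removed the bar would change length by δ_free = Σ αᵢΔT Lᵢ = 18.7×10⁻⁶×138×850 + 16.6×10⁻⁶×138×425 = 3.167 mm.
The walls prevent any net length change, so an axial force P (same in every segment) develops. Compatibility: P · Σ Lᵢ/(AᵢEᵢ) = δ_free.
The series flexibility is Σ Lᵢ/(AᵢEᵢ) = 850/(675×99×10³) + 425/(1900×194×10³) = 1.387×10⁻⁵ mm/N.
So P = 3.167 / 1.387×10⁻⁵ = 228.3 kN, compressive.
σ_{stainless steel} = P / A = 228300 / 1900 = 120.2 MPa.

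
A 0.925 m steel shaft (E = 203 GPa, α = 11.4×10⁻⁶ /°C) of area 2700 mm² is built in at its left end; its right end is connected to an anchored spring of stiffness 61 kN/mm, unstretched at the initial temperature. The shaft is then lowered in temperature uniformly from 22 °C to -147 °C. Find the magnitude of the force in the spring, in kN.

P ≈ 98.6 kN

The unrestrained thermal change is αΔT L = 11.4×10⁻⁶ × 169 × 925 = 1.782 mm.
With a force P in the spring, the elastic change of the shaft is PL/(AE) and that of the spring is P/k; compatibility requires their sum to equal δ_free.
So P = δ_free / [L/(AE) + 1/k] = 1.782 / [ 925/(2700×203×10³) + 1/(61×10³) ].
P = 1.782 / 1.808×10⁻⁵ = 98560 N.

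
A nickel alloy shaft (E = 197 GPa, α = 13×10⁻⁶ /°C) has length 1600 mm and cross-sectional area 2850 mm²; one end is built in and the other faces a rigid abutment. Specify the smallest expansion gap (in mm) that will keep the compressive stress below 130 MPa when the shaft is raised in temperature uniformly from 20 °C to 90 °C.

g ≈ 0.4 mm

With no wall the shaft would lengthen by αΔT L = 13×10⁻⁶ × 70 × 1600 = 1.456 mm.
A stress of 130 MPa corresponds to the wall pushing the shaft back by σL/E = 130×1600/(197×10³) = 1.056 mm.
So the gap has to take up the difference, g_min = δ_free − σL/E = 1.456 − 1.056 = 0.4002 mm.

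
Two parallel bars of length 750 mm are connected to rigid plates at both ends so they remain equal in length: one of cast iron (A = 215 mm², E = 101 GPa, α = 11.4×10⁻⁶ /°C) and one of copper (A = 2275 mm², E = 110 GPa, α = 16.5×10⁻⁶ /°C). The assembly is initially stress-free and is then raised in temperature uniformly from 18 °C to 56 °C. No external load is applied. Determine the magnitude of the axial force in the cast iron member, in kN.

P ≈ 3.87 kN (tensile in the cast iron)

The copper has the larger α, so on heating it would change length more than the cast iron if both were free. The rigid plates force a common final length, so the copper is put into compression and the cast iron into tension, with equal and opposite forces P (no external load).
Compatibility of the two members (thermal + elastic change equal): (α₁ − α₂)ΔT = P·[1/(A₁E₁) + 1/(A₂E₂)].
|α₁ − α₂|·ΔT = 5.1×10⁻⁶ × 38 = 0.0001938.
1/(A₁E₁) + 1/(A₂E₂) = 1/(215×101×10³) + 1/(2275×110×10³) = 5.005×10⁻⁸ N⁻¹.
P = 0.0001938 / 5.005×10⁻⁸ = 3872 N = 3.872 kN.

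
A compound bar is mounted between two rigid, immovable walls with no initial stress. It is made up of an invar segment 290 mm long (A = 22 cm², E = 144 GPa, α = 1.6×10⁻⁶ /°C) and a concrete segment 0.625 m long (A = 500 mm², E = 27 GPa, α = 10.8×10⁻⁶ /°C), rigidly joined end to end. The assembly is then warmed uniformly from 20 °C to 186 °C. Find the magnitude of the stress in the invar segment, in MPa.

With the walls removed the bar would change length by δ_free = Σ αᵢΔT Lᵢ = 1.6×10⁻⁶×166×290 + 10.8×10⁻⁶×166×625 = 1.198 mm.
The rigid supports impose zero overall length change; the single axial force P common to all segments must satisfy P Σ Lᵢ/(AᵢEᵢ) = δ_free.
Σ Lᵢ/(AᵢEᵢ) = 290/(2200×144×10³) + 625/(500×27×10³) = 4.721×10⁻⁵ mm/N.
So P = 1.198 / 4.721×10⁻⁵ = 25.36 kN, compressive.
σ_{invar} = P / A = 25360 / 2200 = 11.53 MPa.

σ ≈ 11.5 MPa (compressive)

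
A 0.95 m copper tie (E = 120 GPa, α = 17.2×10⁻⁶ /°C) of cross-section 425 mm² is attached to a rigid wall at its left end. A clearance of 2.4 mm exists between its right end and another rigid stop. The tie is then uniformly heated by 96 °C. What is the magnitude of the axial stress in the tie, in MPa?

Free thermal elongation = αΔT L = 17.2×10⁻⁶ × 96 × 950 = 1.569 mm.
This is smaller than the 2.4 mm clearance, so the tie expands freely without reaching the stop — the stress is zero.

σ ≈ 0 MPa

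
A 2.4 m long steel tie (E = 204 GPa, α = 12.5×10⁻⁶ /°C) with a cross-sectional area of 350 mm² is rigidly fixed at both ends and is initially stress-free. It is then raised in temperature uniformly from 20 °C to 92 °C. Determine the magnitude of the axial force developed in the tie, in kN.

P ≈ 64.3 kN (compressive)

With zero net strain, σ = E·αΔT = 204 GPa × 12.5×10⁻⁶ × 72 = 183.6 MPa.
Axial force P = σA = 183.6 × 350 = 64260 N = 64.26 kN, compressive.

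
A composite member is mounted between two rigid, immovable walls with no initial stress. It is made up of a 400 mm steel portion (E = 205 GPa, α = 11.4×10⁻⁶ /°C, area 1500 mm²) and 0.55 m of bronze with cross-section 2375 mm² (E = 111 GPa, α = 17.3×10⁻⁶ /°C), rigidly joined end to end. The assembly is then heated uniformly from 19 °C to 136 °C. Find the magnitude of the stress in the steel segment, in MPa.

If the supports were absent, the total length change would be Σ αᵢΔT Lᵢ = 11.4×10⁻⁶×117×400 + 17.3×10⁻⁶×117×550 = 1.647 mm.
Since the ends are fixed, an axial force P builds up, equal in every segment, with P · Σ Lᵢ/(AᵢEᵢ) = δ_free.
The series flexibility is Σ Lᵢ/(AᵢEᵢ) = 400/(1500×205×10³) + 550/(2375×111×10³) = 3.387×10⁻⁶ mm/N.
P = 1.647 / 3.387×10⁻⁶ = 486200 N = 486.2 kN, compressive.
σ_{steel} = P / A = 486200 / 1500 = 324.1 MPa.

σ ≈ 324 MPa (compressive)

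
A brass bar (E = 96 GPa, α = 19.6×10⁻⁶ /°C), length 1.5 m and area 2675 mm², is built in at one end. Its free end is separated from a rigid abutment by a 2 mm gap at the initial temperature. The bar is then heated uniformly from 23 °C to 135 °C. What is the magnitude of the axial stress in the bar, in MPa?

If the wall were absent the bar would grow by αΔT L = 19.6×10⁻⁶ × 112 × 1500 = 3.293 mm.
The gap closes (δ_free > 2 mm) and the wall then resists a further 3.293 − 2 = 1.293 mm of expansion.
So σ = E(δ_free − g)/L = 96×10³ × 1.293/1500 = 82.74 MPa.

σ ≈ 82.7 MPa (compressive)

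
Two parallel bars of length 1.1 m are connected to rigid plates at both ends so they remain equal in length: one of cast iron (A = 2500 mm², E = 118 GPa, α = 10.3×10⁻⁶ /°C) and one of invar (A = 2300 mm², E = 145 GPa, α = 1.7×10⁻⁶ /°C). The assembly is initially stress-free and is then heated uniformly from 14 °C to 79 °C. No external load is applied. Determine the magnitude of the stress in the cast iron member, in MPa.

The cast iron has the larger α, so on heating it would change length more than the invar if both were free. The rigid plates force a common final length, so the cast iron is put into compression and the invar into tension, with equal and opposite forces P (no external load).
Setting the final lengths equal and cancelling L: (α₁ − α₂)ΔT = P/(A₁E₁) + P/(A₂E₂).
|α₁ − α₂|·ΔT = 8.6×10⁻⁶ × 65 = 0.000559.
1/(A₁E₁) + 1/(A₂E₂) = 1/(2500×118×10³) + 1/(2300×145×10³) = 6.388×10⁻⁹ N⁻¹.
So P = 0.000559 / 6.388×10⁻⁹ = 87.5 kN.
σ_{cast iron} = P/A₁ = 87500/2500 = 35 MPa, compressive.

σ ≈ 35 MPa (compressive)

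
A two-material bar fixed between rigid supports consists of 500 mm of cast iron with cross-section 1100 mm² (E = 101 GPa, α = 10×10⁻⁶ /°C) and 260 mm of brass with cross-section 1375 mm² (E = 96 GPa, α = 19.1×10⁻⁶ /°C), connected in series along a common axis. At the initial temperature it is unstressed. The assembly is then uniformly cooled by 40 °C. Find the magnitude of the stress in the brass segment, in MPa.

σ ≈ 44.8 MPa (tensile)

With the walls removed the bar would change length by δ_free = Σ αᵢΔT Lᵢ = 10×10⁻⁶×40×500 + 19.1×10⁻⁶×40×260 = 0.3986 mm.
Since the ends are fixed, an axial force P builds up, equal in every segment, with P · Σ Lᵢ/(AᵢEᵢ) = δ_free.
Σ Lᵢ/(AᵢEᵢ) = 500/(1100×101×10³) + 260/(1375×96×10³) = 6.47×10⁻⁶ mm/N.
P = 0.3986 / 6.47×10⁻⁶ = 61610 N = 61.61 kN, tensile.
σ_{brass} = P / A = 61610 / 1375 = 44.81 MPa.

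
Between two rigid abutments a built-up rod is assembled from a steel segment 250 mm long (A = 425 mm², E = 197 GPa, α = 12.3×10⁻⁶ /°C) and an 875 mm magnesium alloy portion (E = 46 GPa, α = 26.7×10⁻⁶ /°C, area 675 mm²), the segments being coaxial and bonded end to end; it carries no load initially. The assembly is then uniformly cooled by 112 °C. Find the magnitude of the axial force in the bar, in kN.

P ≈ 95 kN (tensile)

Free thermal contraction of the whole bar: Σ αᵢΔT Lᵢ = 12.3×10⁻⁶×112×250 + 26.7×10⁻⁶×112×875 = 2.961 mm.
The rigid supports impose zero overall length change; the single axial force P common to all segments must satisfy P Σ Lᵢ/(AᵢEᵢ) = δ_free.
Σ Lᵢ/(AᵢEᵢ) = 250/(425×197×10³) + 875/(675×46×10³) = 3.117×10⁻⁵ mm/N.
Hence P = δ_free / Σ(L/AE) = 2.961/3.117×10⁻⁵ = 95.01 kN (tensile).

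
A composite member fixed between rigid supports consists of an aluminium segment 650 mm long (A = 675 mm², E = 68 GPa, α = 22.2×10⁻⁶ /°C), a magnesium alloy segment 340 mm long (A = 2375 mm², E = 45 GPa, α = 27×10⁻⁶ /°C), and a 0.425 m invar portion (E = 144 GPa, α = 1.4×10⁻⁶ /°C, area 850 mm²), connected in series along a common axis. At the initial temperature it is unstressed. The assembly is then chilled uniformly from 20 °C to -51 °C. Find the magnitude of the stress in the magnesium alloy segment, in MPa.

Free thermal contraction of the whole bar: Σ αᵢΔT Lᵢ = 22.2×10⁻⁶×71×650 + 27×10⁻⁶×71×340 + 1.4×10⁻⁶×71×425 = 1.719 mm.
Since the ends are fixed, an axial force P builds up, equal in every segment, with P · Σ Lᵢ/(AᵢEᵢ) = δ_free.
The series flexibility is Σ Lᵢ/(AᵢEᵢ) = 650/(675×68×10³) + 340/(2375×45×10³) + 425/(850×144×10³) = 2.081×10⁻⁵ mm/N.
So P = 1.719 / 2.081×10⁻⁵ = 82.56 kN, tensile.
σ_{magnesium alloy} = P / A = 82560 / 2375 = 34.76 MPa.

σ ≈ 34.8 MPa (tensile)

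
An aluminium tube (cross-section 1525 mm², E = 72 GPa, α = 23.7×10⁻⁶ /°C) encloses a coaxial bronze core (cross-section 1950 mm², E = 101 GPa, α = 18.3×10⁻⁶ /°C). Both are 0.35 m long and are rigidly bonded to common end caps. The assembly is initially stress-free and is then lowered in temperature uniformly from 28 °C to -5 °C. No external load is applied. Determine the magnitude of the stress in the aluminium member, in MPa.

σ ≈ 8.24 MPa (tensile)

Equilibrium of a rigid end plate with no external load gives equal and opposite internal forces ±P in the two members. Since α_{aluminium} > α_{bronze}, cooling drives the aluminium into tension and the bronze into compression.
Setting the final lengths equal and cancelling L: (α₁ − α₂)ΔT = P/(A₁E₁) + P/(A₂E₂).
|α₁ − α₂|·ΔT = 5.4×10⁻⁶ × 33 = 0.0001782.
1/(A₁E₁) + 1/(A₂E₂) = 1/(1525×72×10³) + 1/(1950×101×10³) = 1.418×10⁻⁸ N⁻¹.
P = 0.0001782 / 1.418×10⁻⁸ = 12560 N = 12.56 kN.
σ_{aluminium} = P/A₁ = 12560/1525 = 8.238 MPa, tensile.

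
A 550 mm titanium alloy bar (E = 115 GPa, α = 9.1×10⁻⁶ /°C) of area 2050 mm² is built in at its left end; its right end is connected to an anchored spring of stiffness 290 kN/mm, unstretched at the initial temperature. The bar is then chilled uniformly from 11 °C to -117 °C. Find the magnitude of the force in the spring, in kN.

The unrestrained thermal change is αΔT L = 9.1×10⁻⁶ × 128 × 550 = 0.6406 mm.
Let P be the tensile force in the spring. The bar extends elastically by PL/(AE) and the spring stretches by P/k; together these equal δ_free.
So P = δ_free / [L/(AE) + 1/k] = 0.6406 / [ 550/(2050×115×10³) + 1/(290×10³) ].
P = 0.6406 / 5.781×10⁻⁶ = 110800 N.

P ≈ 111 kN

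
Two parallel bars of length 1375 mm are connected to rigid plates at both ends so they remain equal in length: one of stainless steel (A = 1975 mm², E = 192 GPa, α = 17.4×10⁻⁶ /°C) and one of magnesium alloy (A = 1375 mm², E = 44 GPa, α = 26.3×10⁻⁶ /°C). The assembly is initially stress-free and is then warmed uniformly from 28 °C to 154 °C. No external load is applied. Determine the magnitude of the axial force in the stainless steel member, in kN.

P ≈ 58.5 kN (tensile in the stainless steel)

Equilibrium of a rigid end plate with no external load gives equal and opposite internal forces ±P in the two members. Since α_{magnesium alloy} > α_{stainless steel}, heating drives the magnesium alloy into compression and the stainless steel into tension.
Equating the net (thermal + elastic) strains gives |α₁ − α₂|·ΔT = P·[1/(A₁E₁) + 1/(A₂E₂)].
|α₁ − α₂|·ΔT = 8.9×10⁻⁶ × 126 = 0.001121.
1/(A₁E₁) + 1/(A₂E₂) = 1/(1975×192×10³) + 1/(1375×44×10³) = 1.917×10⁻⁸ N⁻¹.
So P = 0.001121 / 1.917×10⁻⁸ = 58.51 kN.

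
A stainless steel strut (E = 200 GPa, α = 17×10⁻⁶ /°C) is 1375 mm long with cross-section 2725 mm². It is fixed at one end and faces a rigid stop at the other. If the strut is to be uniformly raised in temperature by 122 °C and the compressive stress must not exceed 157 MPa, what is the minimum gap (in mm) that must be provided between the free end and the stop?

g ≈ 1.77 mm

With no wall the strut would lengthen by αΔT L = 17×10⁻⁶ × 122 × 1375 = 2.852 mm.
A stress of 157 MPa corresponds to the wall pushing the strut back by σL/E = 157×1375/(200×10³) = 1.079 mm.
The gap must absorb the remainder: g_min = 2.852 − 1.079 = 1.772 mm.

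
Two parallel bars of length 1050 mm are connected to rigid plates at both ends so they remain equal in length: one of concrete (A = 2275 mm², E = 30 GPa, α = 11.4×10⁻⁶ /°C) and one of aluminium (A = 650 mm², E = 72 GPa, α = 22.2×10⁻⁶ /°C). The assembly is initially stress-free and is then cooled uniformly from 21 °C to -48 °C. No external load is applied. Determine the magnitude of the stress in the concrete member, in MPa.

Equilibrium of a rigid end plate with no external load gives equal and opposite internal forces ±P in the two members. Since α_{aluminium} > α_{concrete}, cooling drives the aluminium into tension and the concrete into compression.
Compatibility of the two members (thermal + elastic change equal): (α₁ − α₂)ΔT = P·[1/(A₁E₁) + 1/(A₂E₂)].
|α₁ − α₂|·ΔT = 10.8×10⁻⁶ × 69 = 0.0007452.
1/(A₁E₁) + 1/(A₂E₂) = 1/(2275×30×10³) + 1/(650×72×10³) = 3.602×10⁻⁸ N⁻¹.
P = 0.0007452 / 3.602×10⁻⁸ = 20690 N = 20.69 kN.
σ_{concrete} = P/A₁ = 20690/2275 = 9.094 MPa, compressive.

σ ≈ 9.09 MPa (compressive)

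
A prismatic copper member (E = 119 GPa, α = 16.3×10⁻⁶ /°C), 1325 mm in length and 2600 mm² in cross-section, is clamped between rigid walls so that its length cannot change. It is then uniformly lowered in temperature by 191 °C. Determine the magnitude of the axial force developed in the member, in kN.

P ≈ 963 kN (tensile)

Full restraint means ε = 0, so the stress is σ = EαΔT = 119×10³ × 16.3×10⁻⁶ × 191 = 370.5 MPa.
Then P = σA = 370.5 × 2600 mm² = 963.3 kN, tensile.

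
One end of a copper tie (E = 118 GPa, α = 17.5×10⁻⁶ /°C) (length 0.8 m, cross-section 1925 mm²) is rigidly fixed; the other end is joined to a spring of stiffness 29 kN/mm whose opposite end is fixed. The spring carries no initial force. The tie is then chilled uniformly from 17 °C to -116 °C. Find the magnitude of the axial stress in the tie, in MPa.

If the spring were absent the tie would shorten by αΔT L = 17.5×10⁻⁶ × 133 × 800 = 1.862 mm.
Let P be the tensile force in the spring. The tie extends elastically by PL/(AE) and the spring stretches by P/k; together these equal δ_free.
P [ L/(AE) + 1/k ] = δ_free → P [ 800/(1925×118×10³) + 1/(29×10³) ] = 1.862.
P = 1.862 / 3.8×10⁻⁵ = 48990 N.
σ = P/A = 48990/1925 = 25.45 MPa.

σ ≈ 25.5 MPa (tensile)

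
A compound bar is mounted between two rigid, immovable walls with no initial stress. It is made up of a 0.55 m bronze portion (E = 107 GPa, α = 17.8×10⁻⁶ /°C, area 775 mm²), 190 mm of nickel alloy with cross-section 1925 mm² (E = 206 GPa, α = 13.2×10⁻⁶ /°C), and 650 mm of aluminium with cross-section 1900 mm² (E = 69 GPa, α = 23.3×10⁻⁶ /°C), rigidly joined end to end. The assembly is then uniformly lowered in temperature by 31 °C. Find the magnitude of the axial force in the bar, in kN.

P ≈ 70.5 kN (tensile)

Free thermal contraction of the whole bar: Σ αᵢΔT Lᵢ = 17.8×10⁻⁶×31×550 + 13.2×10⁻⁶×31×190 + 23.3×10⁻⁶×31×650 = 0.8507 mm.
Since the ends are fixed, an axial force P builds up, equal in every segment, with P · Σ Lᵢ/(AᵢEᵢ) = δ_free.
The series flexibility is Σ Lᵢ/(AᵢEᵢ) = 550/(775×107×10³) + 190/(1925×206×10³) + 650/(1900×69×10³) = 1.207×10⁻⁵ mm/N.
P = 0.8507 / 1.207×10⁻⁵ = 70490 N = 70.49 kN, tensile.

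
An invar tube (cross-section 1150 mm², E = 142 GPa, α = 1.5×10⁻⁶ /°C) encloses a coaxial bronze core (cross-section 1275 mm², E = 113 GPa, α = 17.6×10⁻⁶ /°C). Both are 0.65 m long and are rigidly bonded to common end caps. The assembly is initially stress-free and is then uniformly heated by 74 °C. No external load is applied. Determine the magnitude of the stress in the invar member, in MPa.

σ ≈ 79.3 MPa (tensile)

The bronze has the larger α, so on heating it would change length more than the invar if both were free. The rigid plates force a common final length, so the bronze is put into compression and the invar into tension, with equal and opposite forces P (no external load).
Compatibility of the two members (thermal + elastic change equal): (α₁ − α₂)ΔT = P·[1/(A₁E₁) + 1/(A₂E₂)].
|α₁ − α₂|·ΔT = 16.1×10⁻⁶ × 74 = 0.001191.
1/(A₁E₁) + 1/(A₂E₂) = 1/(1150×142×10³) + 1/(1275×113×10³) = 1.306×10⁻⁸ N⁻¹.
So P = 0.001191 / 1.306×10⁻⁸ = 91.19 kN.
σ_{invar} = P/A₁ = 91190/1150 = 79.3 MPa, tensile.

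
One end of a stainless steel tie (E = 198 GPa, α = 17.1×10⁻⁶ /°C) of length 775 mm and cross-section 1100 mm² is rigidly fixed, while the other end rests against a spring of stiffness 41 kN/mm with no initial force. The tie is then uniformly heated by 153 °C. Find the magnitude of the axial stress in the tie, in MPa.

If the spring were absent the tie would lengthen by αΔT L = 17.1×10⁻⁶ × 153 × 775 = 2.028 mm.
With a force P in the spring, the elastic change of the tie is PL/(AE) and that of the spring is P/k; compatibility requires their sum to equal δ_free.
P [ L/(AE) + 1/k ] = δ_free → P [ 775/(1100×198×10³) + 1/(41×10³) ] = 2.028.
P = 2.028 / 2.795×10⁻⁵ = 72550 N.
σ = P/A = 72550/1100 = 65.95 MPa.

σ ≈ 66 MPa (compressive)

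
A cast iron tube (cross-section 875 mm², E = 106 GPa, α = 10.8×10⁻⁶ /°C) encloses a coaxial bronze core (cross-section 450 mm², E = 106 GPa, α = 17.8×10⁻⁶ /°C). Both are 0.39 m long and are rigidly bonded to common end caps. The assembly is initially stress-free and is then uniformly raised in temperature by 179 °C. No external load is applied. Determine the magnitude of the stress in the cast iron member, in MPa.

σ ≈ 45.1 MPa (tensile)

Equilibrium of a rigid end plate with no external load gives equal and opposite internal forces ±P in the two members. Since α_{bronze} > α_{cast iron}, heating drives the bronze into compression and the cast iron into tension.
Setting the final lengths equal and cancelling L: (α₁ − α₂)ΔT = P/(A₁E₁) + P/(A₂E₂).
|α₁ − α₂|·ΔT = 7×10⁻⁶ × 179 = 0.001253.
1/(A₁E₁) + 1/(A₂E₂) = 1/(875×106×10³) + 1/(450×106×10³) = 3.175×10⁻⁸ N⁻¹.
P = 0.001253 / 3.175×10⁻⁸ = 39470 N = 39.47 kN.
σ_{cast iron} = P/A₁ = 39470/875 = 45.11 MPa, tensile.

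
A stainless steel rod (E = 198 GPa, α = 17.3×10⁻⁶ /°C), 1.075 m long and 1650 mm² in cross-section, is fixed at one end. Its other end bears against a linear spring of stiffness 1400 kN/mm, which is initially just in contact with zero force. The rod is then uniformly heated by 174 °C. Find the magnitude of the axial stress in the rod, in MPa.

σ ≈ 490 MPa (compressive)

The unrestrained thermal change is αΔT L = 17.3×10⁻⁶ × 174 × 1075 = 3.236 mm.
Let P be the compressive force at the spring. The rod shortens elastically by PL/(AE) and the spring compresses by P/k; together these equal δ_free.
So P = δ_free / [L/(AE) + 1/k] = 3.236 / [ 1075/(1650×198×10³) + 1/(1400×10³) ].
P = 3.236 / 4.005×10⁻⁶ = 808000 N.
σ = P/A = 808000/1650 = 489.7 MPa.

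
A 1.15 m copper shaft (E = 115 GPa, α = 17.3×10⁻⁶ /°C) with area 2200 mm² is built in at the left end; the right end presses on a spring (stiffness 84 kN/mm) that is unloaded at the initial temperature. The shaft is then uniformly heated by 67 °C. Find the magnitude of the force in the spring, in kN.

The unrestrained thermal change is αΔT L = 17.3×10⁻⁶ × 67 × 1150 = 1.333 mm.
Let P be the compressive force at the spring. The shaft shortens elastically by PL/(AE) and the spring compresses by P/k; together these equal δ_free.
P [ L/(AE) + 1/k ] = δ_free → P [ 1150/(2200×115×10³) + 1/(84×10³) ] = 1.333.
P = 1.333 / 1.645×10⁻⁵ = 81030 N.

P ≈ 81 kN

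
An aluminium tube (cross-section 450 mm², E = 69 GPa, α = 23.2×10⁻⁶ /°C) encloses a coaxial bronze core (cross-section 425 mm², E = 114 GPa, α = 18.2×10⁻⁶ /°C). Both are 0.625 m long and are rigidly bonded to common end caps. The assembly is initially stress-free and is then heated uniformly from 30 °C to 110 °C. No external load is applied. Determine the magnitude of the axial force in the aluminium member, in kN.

Both members must finish at the same length. With the larger α, the aluminium tends to over-expand; the plates restrain it, putting the aluminium in compression and the bronze in tension. With no external load the two internal forces are equal and opposite, magnitude P.
Equating the net (thermal + elastic) strains gives |α₁ − α₂|·ΔT = P·[1/(A₁E₁) + 1/(A₂E₂)].
|α₁ − α₂|·ΔT = 5×10⁻⁶ × 80 = 0.0004.
1/(A₁E₁) + 1/(A₂E₂) = 1/(450×69×10³) + 1/(425×114×10³) = 5.285×10⁻⁸ N⁻¹.
P = 0.0004 / 5.285×10⁻⁸ = 7569 N = 7.569 kN.

P ≈ 7.57 kN (compressive in the aluminium)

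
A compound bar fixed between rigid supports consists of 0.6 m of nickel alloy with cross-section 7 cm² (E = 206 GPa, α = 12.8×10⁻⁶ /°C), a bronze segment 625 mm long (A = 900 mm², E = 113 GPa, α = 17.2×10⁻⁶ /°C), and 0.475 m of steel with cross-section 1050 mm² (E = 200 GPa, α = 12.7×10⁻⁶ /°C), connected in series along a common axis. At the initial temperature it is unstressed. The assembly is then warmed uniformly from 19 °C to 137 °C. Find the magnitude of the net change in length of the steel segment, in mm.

If the supports were absent, the total length change would be Σ αᵢΔT Lᵢ = 12.8×10⁻⁶×118×600 + 17.2×10⁻⁶×118×625 + 12.7×10⁻⁶×118×475 = 2.887 mm.
The rigid supports impose zero overall length change; the single axial force P common to all segments must satisfy P Σ Lᵢ/(AᵢEᵢ) = δ_free.
Σ Lᵢ/(AᵢEᵢ) = 600/(700×206×10³) + 625/(900×113×10³) + 475/(1050×200×10³) = 1.257×10⁻⁵ mm/N.
P = 2.887 / 1.257×10⁻⁵ = 229700 N = 229.7 kN, compressive.
For the steel segment, free thermal change = 12.7×10⁻⁶×118×475 = 0.7118 mm and elastic change from P = 229700×475/(1050×200×10³) = 0.5195 mm; these oppose, so the net change is 0.192 mm (segment lengthens).

|ΔL| ≈ 0.192 mm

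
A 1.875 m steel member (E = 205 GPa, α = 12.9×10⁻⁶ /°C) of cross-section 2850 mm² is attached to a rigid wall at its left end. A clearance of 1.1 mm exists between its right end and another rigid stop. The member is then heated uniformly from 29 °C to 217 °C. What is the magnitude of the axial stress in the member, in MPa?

Free thermal elongation = αΔT L = 12.9×10⁻⁶ × 188 × 1875 = 4.547 mm.
This exceeds the 1.1 mm gap, so the wall pushes back. The portion of expansion that must be recovered elastically is δ_free − gap = 4.547 − 1.1 = 3.447 mm.
That suppressed elongation corresponds to σ = E·Δ/L = 205×10³ × 3.447/1875 = 376.9 MPa.

σ ≈ 377 MPa (compressive)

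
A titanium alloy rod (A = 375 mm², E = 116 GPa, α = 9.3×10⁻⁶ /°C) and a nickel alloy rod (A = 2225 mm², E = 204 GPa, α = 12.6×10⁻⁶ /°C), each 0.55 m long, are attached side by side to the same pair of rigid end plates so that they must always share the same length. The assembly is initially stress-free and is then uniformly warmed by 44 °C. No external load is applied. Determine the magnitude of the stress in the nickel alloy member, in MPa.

Equilibrium of a rigid end plate with no external load gives equal and opposite internal forces ±P in the two members. Since α_{nickel alloy} > α_{titanium alloy}, heating drives the nickel alloy into compression and the titanium alloy into tension.
Setting the final lengths equal and cancelling L: (α₁ − α₂)ΔT = P/(A₁E₁) + P/(A₂E₂).
|α₁ − α₂|·ΔT = 3.3×10⁻⁶ × 44 = 0.0001452.
1/(A₁E₁) + 1/(A₂E₂) = 1/(375×116×10³) + 1/(2225×204×10³) = 2.519×10⁻⁸ N⁻¹.
P = 0.0001452 / 2.519×10⁻⁸ = 5764 N = 5.764 kN.
σ_{nickel alloy} = P/A₂ = 5764/2225 = 2.59 MPa, compressive.

σ ≈ 2.59 MPa (compressive)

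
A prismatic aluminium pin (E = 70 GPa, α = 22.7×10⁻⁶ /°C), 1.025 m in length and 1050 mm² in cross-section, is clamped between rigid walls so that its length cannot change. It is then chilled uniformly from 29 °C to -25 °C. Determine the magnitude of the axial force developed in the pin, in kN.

Full restraint means ε = 0, so the stress is σ = EαΔT = 70×10³ × 22.7×10⁻⁶ × 54 = 85.81 MPa.
Axial force P = σA = 85.81 × 1050 = 90100 N = 90.1 kN, tensile.

P ≈ 90.1 kN (tensile)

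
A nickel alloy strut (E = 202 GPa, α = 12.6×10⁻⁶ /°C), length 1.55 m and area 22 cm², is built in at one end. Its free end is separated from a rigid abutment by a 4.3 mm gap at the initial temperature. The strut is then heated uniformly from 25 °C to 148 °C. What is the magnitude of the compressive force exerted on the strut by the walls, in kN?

P ≈ 0 kN

Unrestrained expansion: δ_free = αΔT L = 12.6×10⁻⁶ × 123 × 1550 = 2.402 mm.
This is smaller than the 4.3 mm clearance, so the strut expands freely without reaching the stop — the stress is zero.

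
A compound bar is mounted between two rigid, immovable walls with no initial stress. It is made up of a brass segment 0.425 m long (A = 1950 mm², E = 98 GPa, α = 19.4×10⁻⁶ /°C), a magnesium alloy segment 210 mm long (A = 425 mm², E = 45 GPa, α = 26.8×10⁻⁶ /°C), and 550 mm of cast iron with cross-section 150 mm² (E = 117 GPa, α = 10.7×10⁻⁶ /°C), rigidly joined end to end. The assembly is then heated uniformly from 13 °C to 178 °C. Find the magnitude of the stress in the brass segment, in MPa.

If the supports were absent, the total length change would be Σ αᵢΔT Lᵢ = 19.4×10⁻⁶×165×425 + 26.8×10⁻⁶×165×210 + 10.7×10⁻⁶×165×550 = 3.26 mm.
The rigid supports impose zero overall length change; the single axial force P common to all segments must satisfy P Σ Lᵢ/(AᵢEᵢ) = δ_free.
Σ Lᵢ/(AᵢEᵢ) = 425/(1950×98×10³) + 210/(425×45×10³) + 550/(150×117×10³) = 4.454×10⁻⁵ mm/N.
So P = 3.26 / 4.454×10⁻⁵ = 73.19 kN, compressive.
σ_{brass} = P / A = 73190 / 1950 = 37.53 MPa.

σ ≈ 37.5 MPa (compressive)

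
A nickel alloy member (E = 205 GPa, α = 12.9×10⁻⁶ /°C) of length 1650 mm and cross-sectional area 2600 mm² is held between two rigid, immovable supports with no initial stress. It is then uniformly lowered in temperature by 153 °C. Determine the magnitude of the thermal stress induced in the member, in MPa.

Because both ends are immovable the net strain is zero, and the suppressed thermal strain is αΔT = 12.9×10⁻⁶ × 153 = 1973.7×10⁻⁶.
Hence σ = E·αΔT = 205×10³ × 1973.7×10⁻⁶ = 404.6 MPa, tensile.

σ ≈ 405 MPa (tensile)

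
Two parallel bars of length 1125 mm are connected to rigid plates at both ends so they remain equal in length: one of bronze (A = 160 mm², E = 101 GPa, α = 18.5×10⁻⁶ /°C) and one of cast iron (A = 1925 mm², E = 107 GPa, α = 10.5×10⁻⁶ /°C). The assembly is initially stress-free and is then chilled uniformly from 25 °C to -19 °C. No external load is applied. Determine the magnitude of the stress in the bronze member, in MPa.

Equilibrium of a rigid end plate with no external load gives equal and opposite internal forces ±P in the two members. Since α_{bronze} > α_{cast iron}, cooling drives the bronze into tension and the cast iron into compression.
Setting the final lengths equal and cancelling L: (α₁ − α₂)ΔT = P/(A₁E₁) + P/(A₂E₂).
|α₁ − α₂|·ΔT = 8×10⁻⁶ × 44 = 0.000352.
1/(A₁E₁) + 1/(A₂E₂) = 1/(160×101×10³) + 1/(1925×107×10³) = 6.674×10⁻⁸ N⁻¹.
So P = 0.000352 / 6.674×10⁻⁸ = 5.275 kN.
σ_{bronze} = P/A₁ = 5275/160 = 32.97 MPa, tensile.

σ ≈ 33 MPa (tensile)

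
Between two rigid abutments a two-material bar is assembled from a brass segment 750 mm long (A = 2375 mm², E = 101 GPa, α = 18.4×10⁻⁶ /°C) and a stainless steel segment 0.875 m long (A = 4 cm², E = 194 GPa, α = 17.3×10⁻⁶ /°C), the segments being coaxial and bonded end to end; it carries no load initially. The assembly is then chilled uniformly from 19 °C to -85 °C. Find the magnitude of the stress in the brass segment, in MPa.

If the supports were absent, the total length change would be Σ αᵢΔT Lᵢ = 18.4×10⁻⁶×104×750 + 17.3×10⁻⁶×104×875 = 3.01 mm.
The rigid supports impose zero overall length change; the single axial force P common to all segments must satisfy P Σ Lᵢ/(AᵢEᵢ) = δ_free.
The series flexibility is Σ Lᵢ/(AᵢEᵢ) = 750/(2375×101×10³) + 875/(400×194×10³) = 1.44×10⁻⁵ mm/N.
So P = 3.01 / 1.44×10⁻⁵ = 209 kN, tensile.
σ_{brass} = P / A = 209000 / 2375 = 87.98 MPa.

σ ≈ 88 MPa (tensile)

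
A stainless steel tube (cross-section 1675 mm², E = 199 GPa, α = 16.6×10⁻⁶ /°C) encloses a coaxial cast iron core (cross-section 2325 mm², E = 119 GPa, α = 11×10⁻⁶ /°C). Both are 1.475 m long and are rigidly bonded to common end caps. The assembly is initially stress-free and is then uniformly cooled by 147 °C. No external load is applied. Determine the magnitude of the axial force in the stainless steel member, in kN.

The stainless steel has the larger α, so on cooling it would change length more than the cast iron if both were free. The rigid plates force a common final length, so the stainless steel is put into tension and the cast iron into compression, with equal and opposite forces P (no external load).
Setting the final lengths equal and cancelling L: (α₁ − α₂)ΔT = P/(A₁E₁) + P/(A₂E₂).
|α₁ − α₂|·ΔT = 5.6×10⁻⁶ × 147 = 0.0008232.
1/(A₁E₁) + 1/(A₂E₂) = 1/(1675×199×10³) + 1/(2325×119×10³) = 6.614×10⁻⁹ N⁻¹.
P = 0.0008232 / 6.614×10⁻⁹ = 124500 N = 124.5 kN.

P ≈ 124 kN (tensile in the stainless steel)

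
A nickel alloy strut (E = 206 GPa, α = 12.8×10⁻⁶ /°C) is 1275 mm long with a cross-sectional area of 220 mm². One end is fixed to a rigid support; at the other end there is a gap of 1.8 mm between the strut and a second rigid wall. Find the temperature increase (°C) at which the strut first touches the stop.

ΔT ≈ 110 °C

The gap closes when αΔT L = 1.8 mm, since the strut is still unstressed at that instant.
ΔT = 1.8 / (12.8×10⁻⁶ × 1275) = 110.3 °C.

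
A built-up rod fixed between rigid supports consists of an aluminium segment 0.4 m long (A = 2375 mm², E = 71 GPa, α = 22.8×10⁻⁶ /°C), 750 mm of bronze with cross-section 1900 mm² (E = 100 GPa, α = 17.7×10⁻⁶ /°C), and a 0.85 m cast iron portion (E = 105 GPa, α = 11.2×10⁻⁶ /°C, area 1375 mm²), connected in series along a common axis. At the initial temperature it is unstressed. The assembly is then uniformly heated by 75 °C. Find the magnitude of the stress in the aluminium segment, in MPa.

If the supports were absent, the total length change would be Σ αᵢΔT Lᵢ = 22.8×10⁻⁶×75×400 + 17.7×10⁻⁶×75×750 + 11.2×10⁻⁶×75×850 = 2.394 mm.
Since the ends are fixed, an axial force P builds up, equal in every segment, with P · Σ Lᵢ/(AᵢEᵢ) = δ_free.
Σ Lᵢ/(AᵢEᵢ) = 400/(2375×71×10³) + 750/(1900×100×10³) + 850/(1375×105×10³) = 1.221×10⁻⁵ mm/N.
Hence P = δ_free / Σ(L/AE) = 2.394/1.221×10⁻⁵ = 196.1 kN (compressive).
σ_{aluminium} = P / A = 196100 / 2375 = 82.56 MPa.

σ ≈ 82.6 MPa (compressive)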